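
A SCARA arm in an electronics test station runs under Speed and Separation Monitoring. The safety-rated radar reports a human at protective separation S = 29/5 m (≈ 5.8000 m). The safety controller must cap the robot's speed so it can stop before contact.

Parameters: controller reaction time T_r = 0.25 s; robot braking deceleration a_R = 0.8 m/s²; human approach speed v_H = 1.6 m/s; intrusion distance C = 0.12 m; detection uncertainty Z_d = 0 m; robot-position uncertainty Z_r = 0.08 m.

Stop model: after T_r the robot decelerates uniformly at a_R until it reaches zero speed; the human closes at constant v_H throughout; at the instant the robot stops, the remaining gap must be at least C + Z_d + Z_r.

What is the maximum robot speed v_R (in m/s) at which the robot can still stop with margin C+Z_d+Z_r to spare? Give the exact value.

v_R_max = 8/5 m/s = 1.6000 m/s

at the boundary: (5/8)·v² + (9/4)·v + (-26/5) = 0
  disc = (9/4)² − 4·(5/8)·(-26/5) = 289/16 ; √disc = 17/4
  v_R = (−(9/4) + 17/4) / (2·(5/8)) = 8/5 m/s
check:
T_s = v_R/a_R = (8/5)/(4/5) = 2.0000 s
reaction-phase robot travel = 1.6000·0.2500 = 0.4000 m
braking distance = 1.6000²/(2·0.8000) = 1.6000 m
person approaches 1.6000·(0.2500+2.0000) = 3.6000 m
C+Z_d+Z_r = 0.1200+0.0000+0.0800 = 0.2000 m
sum ≈ 0.4000+1.6000+3.6000+0.2000 ≈ 5.8000 m = S ✓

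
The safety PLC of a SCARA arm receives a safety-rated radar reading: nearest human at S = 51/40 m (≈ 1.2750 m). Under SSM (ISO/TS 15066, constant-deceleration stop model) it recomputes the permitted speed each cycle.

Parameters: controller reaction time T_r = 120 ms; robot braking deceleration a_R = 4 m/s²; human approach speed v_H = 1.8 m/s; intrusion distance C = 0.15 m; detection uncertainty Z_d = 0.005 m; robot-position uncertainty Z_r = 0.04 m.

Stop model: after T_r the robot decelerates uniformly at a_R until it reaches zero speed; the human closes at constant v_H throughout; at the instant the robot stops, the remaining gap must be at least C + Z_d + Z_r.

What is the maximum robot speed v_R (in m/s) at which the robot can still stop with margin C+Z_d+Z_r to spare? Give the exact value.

v_R_max = 6/5 m/s = 1.2000 m/s

collect terms ⇒ (1/8)·v_R² + (57/100)·v_R + (-108/125) = 0
  disc = (57/100)² − 4·(1/8)·(-108/125) = 7569/10000 ; √disc = 87/100
  v_R = (−(57/100) + 87/100) / (2·(1/8)) = 6/5 m/s
check:
T_s = v_R/a_R = (6/5)/4 = 0.3000 s
reaction-phase robot travel = 1.2000·0.1200 = 0.1440 m
robot under decel: 1.2000²/(2·4.0000) = 0.1800 m
person approaches 1.8000·(0.1200+0.3000) = 0.7560 m
residual clearance needed = 0.1500+0.0050+0.0400 = 0.1950 m
sum ≈ 0.1440+0.1800+0.7560+0.1950 ≈ 1.2750 m = S ✓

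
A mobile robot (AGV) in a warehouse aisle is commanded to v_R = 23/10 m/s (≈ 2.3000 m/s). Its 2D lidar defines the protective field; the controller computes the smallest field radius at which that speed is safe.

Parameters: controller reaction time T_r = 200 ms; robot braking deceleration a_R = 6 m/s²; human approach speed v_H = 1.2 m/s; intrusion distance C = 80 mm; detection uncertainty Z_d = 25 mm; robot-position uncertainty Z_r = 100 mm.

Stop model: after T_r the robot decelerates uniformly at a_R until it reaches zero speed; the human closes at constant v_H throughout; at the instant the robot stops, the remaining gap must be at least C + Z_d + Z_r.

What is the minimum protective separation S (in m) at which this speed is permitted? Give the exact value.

S_min = 2167/1200 m = 1.8058 m

braking lasts T_s = (23/10)/6 = 0.3833 s
reaction-phase robot travel = 2.3000·0.2000 = 0.4600 m
braking distance = 2.3000²/(2·6.0000) = 0.4408 m
human over T_r+T_s: 1.2000·(0.2000+0.3833) = 0.7000 m
residual clearance needed = 0.0800+0.0250+0.1000 = 0.2050 m
S_min ≈ 0.4600+0.4408+0.7000+0.2050  ⇒  S_min = 2167/1200 m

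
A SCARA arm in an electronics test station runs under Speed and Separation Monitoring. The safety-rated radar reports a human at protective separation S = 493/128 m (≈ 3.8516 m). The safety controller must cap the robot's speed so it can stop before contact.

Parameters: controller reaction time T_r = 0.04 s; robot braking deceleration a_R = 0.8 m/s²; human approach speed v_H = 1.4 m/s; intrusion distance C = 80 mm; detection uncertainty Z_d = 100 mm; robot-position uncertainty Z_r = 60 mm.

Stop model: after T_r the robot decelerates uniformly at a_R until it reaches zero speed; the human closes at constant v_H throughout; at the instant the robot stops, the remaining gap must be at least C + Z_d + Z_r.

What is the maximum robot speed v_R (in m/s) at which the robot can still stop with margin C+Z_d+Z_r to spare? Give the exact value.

v_R_max = 27/20 m/s = 1.3500 m/s

quadratic (5/8)·v² + (179/100)·v + (-56889/16000) = 0
  disc = (179/100)² − 4·(5/8)·(-56889/16000) = 1934881/160000 ; √disc = 1391/400
  v_R = (−(179/100) + 1391/400) / (2·(5/8)) = 27/20 m/s
check:
stop time T_s = (27/20)/(4/5) = 1.6875 s
robot covers v_R·T_r = 1.3500·0.0400 = 0.0540 m before braking
braking distance = 1.3500²/(2·0.8000) = 1.1391 m
human over T_r+T_s: 1.4000·(0.0400+1.6875) = 2.4185 m
C+Z_d+Z_r = 0.0800+0.1000+0.0600 = 0.2400 m
sum ≈ 0.0540+1.1391+2.4185+0.2400 ≈ 3.8516 m = S ✓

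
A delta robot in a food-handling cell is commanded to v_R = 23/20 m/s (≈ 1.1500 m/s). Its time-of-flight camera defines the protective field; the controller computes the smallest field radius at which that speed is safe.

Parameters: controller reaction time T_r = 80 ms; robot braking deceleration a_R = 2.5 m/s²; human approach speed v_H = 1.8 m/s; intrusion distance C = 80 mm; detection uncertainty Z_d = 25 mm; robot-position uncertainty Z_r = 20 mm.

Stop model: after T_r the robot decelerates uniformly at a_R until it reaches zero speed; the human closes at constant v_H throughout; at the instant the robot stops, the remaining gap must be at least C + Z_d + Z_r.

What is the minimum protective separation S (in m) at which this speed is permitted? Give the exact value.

T_s = v_R/a_R = (23/20)/(5/2) = 0.4600 s
robot covers v_R·T_r = 1.1500·0.0800 = 0.0920 m before braking
robot covers 1.1500·0.4600 − ½·2.5000·0.4600² = 0.2645 m while stopping
person approaches 1.8000·(0.0800+0.4600) = 0.9720 m
residual clearance needed = 0.0800+0.0250+0.0200 = 0.1250 m
S_min ≈ 0.0920+0.2645+0.9720+0.1250  ⇒  S_min = 2907/2000 m

S_min = 2907/2000 m = 1.4535 m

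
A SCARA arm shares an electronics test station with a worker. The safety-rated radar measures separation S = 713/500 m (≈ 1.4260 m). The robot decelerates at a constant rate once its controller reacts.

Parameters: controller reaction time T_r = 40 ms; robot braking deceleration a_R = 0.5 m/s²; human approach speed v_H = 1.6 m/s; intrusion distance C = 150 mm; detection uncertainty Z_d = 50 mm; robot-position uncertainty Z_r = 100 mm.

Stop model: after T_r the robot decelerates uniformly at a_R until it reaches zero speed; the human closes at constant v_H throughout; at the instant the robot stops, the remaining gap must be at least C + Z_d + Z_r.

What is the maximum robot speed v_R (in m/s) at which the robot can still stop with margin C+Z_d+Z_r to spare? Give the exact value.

collect terms ⇒ (1)·v_R² + (81/25)·v_R + (-531/500) = 0
  disc = (81/25)² − 4·(1)·(-531/500) = 9216/625 ; √disc = 96/25
  v_R = (−(81/25) + 96/25) / (2·(1)) = 3/10 m/s
check:
braking lasts T_s = (3/10)/(1/2) = 0.6000 s
robot in T_r: 0.3000·0.0400 = 0.0120 m
robot under decel: 0.3000²/(2·0.5000) = 0.0900 m
human closes 1.6000·0.6400 = 1.0240 m
residual clearance needed = 0.1500+0.0500+0.1000 = 0.3000 m
sum ≈ 0.0120+0.0900+1.0240+0.3000 ≈ 1.4260 m = S ✓

v_R_max = 3/10 m/s = 0.3000 m/s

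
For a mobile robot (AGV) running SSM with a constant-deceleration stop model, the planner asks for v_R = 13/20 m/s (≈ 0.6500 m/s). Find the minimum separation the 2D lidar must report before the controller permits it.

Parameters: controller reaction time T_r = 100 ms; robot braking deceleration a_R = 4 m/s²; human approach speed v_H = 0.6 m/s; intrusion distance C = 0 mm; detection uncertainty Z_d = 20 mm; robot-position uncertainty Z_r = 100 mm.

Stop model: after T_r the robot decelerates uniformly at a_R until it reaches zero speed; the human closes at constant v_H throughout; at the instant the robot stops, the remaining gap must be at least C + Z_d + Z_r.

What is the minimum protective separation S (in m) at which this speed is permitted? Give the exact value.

S_min = 253/640 m = 0.3953 m

T_s = v_R/a_R = (13/20)/4 = 0.1625 s
reaction-phase robot travel = 0.6500·0.1000 = 0.0650 m
braking distance = 0.6500²/(2·4.0000) = 0.0528 m
human over T_r+T_s: 0.6000·(0.1000+0.1625) = 0.1575 m
margins: 0.0000+0.0200+0.1000 = 0.1200 m
S_min ≈ 0.0650+0.0528+0.1575+0.1200  ⇒  S_min = 253/640 m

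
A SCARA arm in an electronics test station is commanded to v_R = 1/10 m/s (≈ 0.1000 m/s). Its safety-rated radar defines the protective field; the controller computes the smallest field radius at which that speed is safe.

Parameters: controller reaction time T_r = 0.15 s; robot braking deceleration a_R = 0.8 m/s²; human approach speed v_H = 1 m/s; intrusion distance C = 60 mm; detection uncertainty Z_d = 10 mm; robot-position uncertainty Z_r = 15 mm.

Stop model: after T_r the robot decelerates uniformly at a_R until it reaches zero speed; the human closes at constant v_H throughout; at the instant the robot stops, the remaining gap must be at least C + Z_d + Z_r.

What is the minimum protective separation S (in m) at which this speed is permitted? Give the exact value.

S_min = 61/160 m = 0.3812 m

stop time T_s = (1/10)/(4/5) = 0.1250 s
robot in T_r: 0.1000·0.1500 = 0.0150 m
braking distance = 0.1000²/(2·0.8000) = 0.0063 m
human closes 1.0000·0.2750 = 0.2750 m
residual clearance needed = 0.0600+0.0100+0.0150 = 0.0850 m
S_min ≈ 0.0150+0.0063+0.2750+0.0850  ⇒  S_min = 61/160 m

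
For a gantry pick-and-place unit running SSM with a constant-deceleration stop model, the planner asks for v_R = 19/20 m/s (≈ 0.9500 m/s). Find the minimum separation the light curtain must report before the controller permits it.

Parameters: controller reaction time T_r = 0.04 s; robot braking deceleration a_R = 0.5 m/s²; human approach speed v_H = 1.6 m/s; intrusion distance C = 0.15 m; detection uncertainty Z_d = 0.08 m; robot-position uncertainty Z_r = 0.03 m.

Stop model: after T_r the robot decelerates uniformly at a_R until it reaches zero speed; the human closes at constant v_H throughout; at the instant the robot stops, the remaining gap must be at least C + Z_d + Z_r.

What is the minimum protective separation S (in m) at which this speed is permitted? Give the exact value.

S_min = 8609/2000 m = 4.3045 m

braking lasts T_s = (19/20)/(1/2) = 1.9000 s
reaction-phase robot travel = 0.9500·0.0400 = 0.0380 m
braking distance = 0.9500²/(2·0.5000) = 0.9025 m
human over T_r+T_s: 1.6000·(0.0400+1.9000) = 3.1040 m
C+Z_d+Z_r = 0.1500+0.0800+0.0300 = 0.2600 m
S_min ≈ 0.0380+0.9025+3.1040+0.2600  ⇒  S_min = 8609/2000 m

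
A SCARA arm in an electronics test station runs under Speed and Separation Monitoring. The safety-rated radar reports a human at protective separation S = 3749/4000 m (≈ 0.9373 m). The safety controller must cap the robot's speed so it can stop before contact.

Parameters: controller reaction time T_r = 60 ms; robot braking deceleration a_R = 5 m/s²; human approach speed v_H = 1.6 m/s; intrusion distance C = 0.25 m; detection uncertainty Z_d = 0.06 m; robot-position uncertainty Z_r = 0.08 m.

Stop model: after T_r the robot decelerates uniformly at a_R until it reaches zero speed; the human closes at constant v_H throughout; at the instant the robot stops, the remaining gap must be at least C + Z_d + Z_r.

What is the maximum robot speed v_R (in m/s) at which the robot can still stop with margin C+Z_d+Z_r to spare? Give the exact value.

at the boundary: (1/10)·v² + (19/50)·v + (-361/800) = 0
  disc = (19/50)² − 4·(1/10)·(-361/800) = 3249/10000 ; √disc = 57/100
  v_R = (−(19/50) + 57/100) / (2·(1/10)) = 19/20 m/s
check:
braking lasts T_s = (19/20)/5 = 0.1900 s
reaction-phase robot travel = 0.9500·0.0600 = 0.0570 m
robot covers 0.9500·0.1900 − ½·5.0000·0.1900² = 0.0902 m while stopping
human closes 1.6000·0.2500 = 0.4000 m
residual clearance needed = 0.2500+0.0600+0.0800 = 0.3900 m
sum ≈ 0.0570+0.0902+0.4000+0.3900 ≈ 0.9373 m = S ✓

v_R_max = 19/20 m/s = 0.9500 m/s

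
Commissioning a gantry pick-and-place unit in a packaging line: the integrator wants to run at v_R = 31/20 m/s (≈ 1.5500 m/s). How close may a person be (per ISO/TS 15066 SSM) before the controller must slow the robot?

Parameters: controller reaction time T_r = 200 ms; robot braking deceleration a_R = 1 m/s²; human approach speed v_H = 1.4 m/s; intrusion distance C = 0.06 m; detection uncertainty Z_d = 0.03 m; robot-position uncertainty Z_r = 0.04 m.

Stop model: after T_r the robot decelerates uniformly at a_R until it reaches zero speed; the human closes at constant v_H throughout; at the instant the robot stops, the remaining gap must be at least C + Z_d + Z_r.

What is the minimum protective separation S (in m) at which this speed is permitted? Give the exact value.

S_min = 3273/800 m = 4.0912 m

stop time T_s = (31/20)/1 = 1.5500 s
robot in T_r: 1.5500·0.2000 = 0.3100 m
robot covers 1.5500·1.5500 − ½·1.0000·1.5500² = 1.2012 m while stopping
person approaches 1.4000·(0.2000+1.5500) = 2.4500 m
residual clearance needed = 0.0600+0.0300+0.0400 = 0.1300 m
S_min ≈ 0.3100+1.2012+2.4500+0.1300  ⇒  S_min = 3273/800 m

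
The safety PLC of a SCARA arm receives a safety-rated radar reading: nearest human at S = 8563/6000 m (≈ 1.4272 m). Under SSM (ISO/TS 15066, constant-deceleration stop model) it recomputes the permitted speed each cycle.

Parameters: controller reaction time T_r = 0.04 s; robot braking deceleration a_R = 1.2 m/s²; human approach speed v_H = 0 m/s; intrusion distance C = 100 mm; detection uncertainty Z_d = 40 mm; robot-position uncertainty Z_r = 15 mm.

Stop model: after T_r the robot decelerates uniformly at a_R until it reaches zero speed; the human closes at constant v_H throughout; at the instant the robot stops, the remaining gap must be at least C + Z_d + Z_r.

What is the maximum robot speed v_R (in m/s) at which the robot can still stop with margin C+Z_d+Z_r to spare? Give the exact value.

v_R_max = 17/10 m/s = 1.7000 m/s

quadratic (5/12)·v² + (1/25)·v + (-7633/6000) = 0
  disc = (1/25)² − 4·(5/12)·(-7633/6000) = 190969/90000 ; √disc = 437/300
  v_R = (−(1/25) + 437/300) / (2·(5/12)) = 17/10 m/s
check:
stop time T_s = (17/10)/(6/5) = 1.4167 s
robot in T_r: 1.7000·0.0400 = 0.0680 m
robot covers 1.7000·1.4167 − ½·1.2000·1.4167² = 1.2042 m while stopping
human over T_r+T_s: 0.0000·(0.0400+1.4167) = 0.0000 m
residual clearance needed = 0.1000+0.0400+0.0150 = 0.1550 m
sum ≈ 0.0680+1.2042+0.0000+0.1550 ≈ 1.4272 m = S ✓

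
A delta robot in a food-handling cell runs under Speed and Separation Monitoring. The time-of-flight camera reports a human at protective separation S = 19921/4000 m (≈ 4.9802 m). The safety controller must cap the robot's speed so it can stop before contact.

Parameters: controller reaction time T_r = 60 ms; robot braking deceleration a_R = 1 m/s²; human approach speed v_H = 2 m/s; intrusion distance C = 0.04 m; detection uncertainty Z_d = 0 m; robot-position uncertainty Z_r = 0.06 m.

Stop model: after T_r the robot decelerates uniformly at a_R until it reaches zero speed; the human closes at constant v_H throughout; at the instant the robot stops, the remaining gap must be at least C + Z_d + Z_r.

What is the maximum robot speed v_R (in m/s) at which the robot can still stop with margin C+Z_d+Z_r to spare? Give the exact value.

collect terms ⇒ (1/2)·v_R² + (103/50)·v_R + (-19041/4000) = 0
  disc = (103/50)² − 4·(1/2)·(-19041/4000) = 137641/10000 ; √disc = 371/100
  v_R = (−(103/50) + 371/100) / (2·(1/2)) = 33/20 m/s
check:
T_s = v_R/a_R = (33/20)/1 = 1.6500 s
robot in T_r: 1.6500·0.0600 = 0.0990 m
robot under decel: 1.6500²/(2·1.0000) = 1.3613 m
human over T_r+T_s: 2.0000·(0.0600+1.6500) = 3.4200 m
residual clearance needed = 0.0400+0.0000+0.0600 = 0.1000 m
sum ≈ 0.0990+1.3613+3.4200+0.1000 ≈ 4.9802 m = S ✓

v_R_max = 33/20 m/s = 1.6500 m/s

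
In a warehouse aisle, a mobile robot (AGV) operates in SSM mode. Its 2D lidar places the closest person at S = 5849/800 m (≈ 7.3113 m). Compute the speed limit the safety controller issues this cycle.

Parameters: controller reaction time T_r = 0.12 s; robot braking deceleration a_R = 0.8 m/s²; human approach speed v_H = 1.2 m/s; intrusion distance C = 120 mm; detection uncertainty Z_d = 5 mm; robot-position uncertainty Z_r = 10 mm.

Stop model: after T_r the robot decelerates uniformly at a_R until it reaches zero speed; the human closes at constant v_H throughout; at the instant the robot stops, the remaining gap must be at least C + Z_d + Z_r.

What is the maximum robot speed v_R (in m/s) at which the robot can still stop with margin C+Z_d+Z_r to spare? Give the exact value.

collect terms ⇒ (5/8)·v_R² + (81/50)·v_R + (-28129/4000) = 0
  disc = (81/50)² − 4·(5/8)·(-28129/4000) = 808201/40000 ; √disc = 899/200
  v_R = (−(81/50) + 899/200) / (2·(5/8)) = 23/10 m/s
check:
braking lasts T_s = (23/10)/(4/5) = 2.8750 s
reaction-phase robot travel = 2.3000·0.1200 = 0.2760 m
robot under decel: 2.3000²/(2·0.8000) = 3.3062 m
human over T_r+T_s: 1.2000·(0.1200+2.8750) = 3.5940 m
C+Z_d+Z_r = 0.1200+0.0050+0.0100 = 0.1350 m
sum ≈ 0.2760+3.3062+3.5940+0.1350 ≈ 7.3113 m = S ✓

v_R_max = 23/10 m/s = 2.3000 m/s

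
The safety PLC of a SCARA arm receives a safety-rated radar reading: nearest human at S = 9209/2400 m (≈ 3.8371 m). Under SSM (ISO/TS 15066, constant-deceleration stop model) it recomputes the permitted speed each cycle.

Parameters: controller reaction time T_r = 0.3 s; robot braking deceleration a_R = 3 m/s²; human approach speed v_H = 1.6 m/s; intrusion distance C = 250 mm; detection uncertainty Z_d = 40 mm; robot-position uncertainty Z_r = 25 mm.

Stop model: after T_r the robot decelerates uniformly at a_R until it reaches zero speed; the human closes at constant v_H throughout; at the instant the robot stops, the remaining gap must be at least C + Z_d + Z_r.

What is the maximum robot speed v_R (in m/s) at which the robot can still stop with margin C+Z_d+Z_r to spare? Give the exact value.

v_R_max = 49/20 m/s = 2.4500 m/s

quadratic (1/6)·v² + (5/6)·v + (-7301/2400) = 0
  disc = (5/6)² − 4·(1/6)·(-7301/2400) = 1089/400 ; √disc = 33/20
  v_R = (−(5/6) + 33/20) / (2·(1/6)) = 49/20 m/s
check:
stop time T_s = (49/20)/3 = 0.8167 s
robot covers v_R·T_r = 2.4500·0.3000 = 0.7350 m before braking
robot covers 2.4500·0.8167 − ½·3.0000·0.8167² = 1.0004 m while stopping
person approaches 1.6000·(0.3000+0.8167) = 1.7867 m
margins: 0.2500+0.0400+0.0250 = 0.3150 m
sum ≈ 0.7350+1.0004+1.7867+0.3150 ≈ 3.8371 m = S ✓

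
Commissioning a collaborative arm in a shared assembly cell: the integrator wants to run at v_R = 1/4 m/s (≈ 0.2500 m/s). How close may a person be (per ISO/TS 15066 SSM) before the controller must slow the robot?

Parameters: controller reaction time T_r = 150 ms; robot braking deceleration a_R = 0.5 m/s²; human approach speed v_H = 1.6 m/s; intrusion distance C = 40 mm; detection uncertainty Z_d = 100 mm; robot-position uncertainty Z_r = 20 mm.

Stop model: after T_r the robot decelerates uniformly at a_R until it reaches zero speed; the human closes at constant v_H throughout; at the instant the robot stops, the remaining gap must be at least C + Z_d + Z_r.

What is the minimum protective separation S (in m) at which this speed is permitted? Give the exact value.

T_s = v_R/a_R = (1/4)/(1/2) = 0.5000 s
reaction-phase robot travel = 0.2500·0.1500 = 0.0375 m
robot under decel: 0.2500²/(2·0.5000) = 0.0625 m
human over T_r+T_s: 1.6000·(0.1500+0.5000) = 1.0400 m
C+Z_d+Z_r = 0.0400+0.1000+0.0200 = 0.1600 m
S_min ≈ 0.0375+0.0625+1.0400+0.1600  ⇒  S_min = 13/10 m

S_min = 13/10 m = 1.3000 m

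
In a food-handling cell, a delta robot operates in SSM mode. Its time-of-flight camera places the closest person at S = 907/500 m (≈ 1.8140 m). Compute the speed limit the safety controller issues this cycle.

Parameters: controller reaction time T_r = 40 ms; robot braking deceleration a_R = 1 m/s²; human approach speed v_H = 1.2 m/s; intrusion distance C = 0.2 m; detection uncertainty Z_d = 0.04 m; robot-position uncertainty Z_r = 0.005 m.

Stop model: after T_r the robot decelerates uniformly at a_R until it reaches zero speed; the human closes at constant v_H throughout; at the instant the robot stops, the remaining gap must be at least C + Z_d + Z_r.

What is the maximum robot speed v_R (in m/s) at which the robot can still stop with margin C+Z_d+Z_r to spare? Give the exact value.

v_R_max = 9/10 m/s = 0.9000 m/s

collect terms ⇒ (1/2)·v_R² + (31/25)·v_R + (-1521/1000) = 0
  disc = (31/25)² − 4·(1/2)·(-1521/1000) = 11449/2500 ; √disc = 107/50
  v_R = (−(31/25) + 107/50) / (2·(1/2)) = 9/10 m/s
check:
braking lasts T_s = (9/10)/1 = 0.9000 s
reaction-phase robot travel = 0.9000·0.0400 = 0.0360 m
robot under decel: 0.9000²/(2·1.0000) = 0.4050 m
person approaches 1.2000·(0.0400+0.9000) = 1.1280 m
residual clearance needed = 0.2000+0.0400+0.0050 = 0.2450 m
sum ≈ 0.0360+0.4050+1.1280+0.2450 ≈ 1.8140 m = S ✓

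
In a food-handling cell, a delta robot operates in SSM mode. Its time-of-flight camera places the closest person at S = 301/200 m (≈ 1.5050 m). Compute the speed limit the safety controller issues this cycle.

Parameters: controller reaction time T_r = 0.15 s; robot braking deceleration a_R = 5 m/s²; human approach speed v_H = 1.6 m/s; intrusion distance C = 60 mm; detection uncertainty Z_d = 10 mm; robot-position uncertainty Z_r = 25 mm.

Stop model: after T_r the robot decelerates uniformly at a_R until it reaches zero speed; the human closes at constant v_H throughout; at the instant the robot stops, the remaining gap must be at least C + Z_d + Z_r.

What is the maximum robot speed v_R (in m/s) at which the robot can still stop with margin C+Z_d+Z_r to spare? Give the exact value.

collect terms ⇒ (1/10)·v_R² + (47/100)·v_R + (-117/100) = 0
  disc = (47/100)² − 4·(1/10)·(-117/100) = 6889/10000 ; √disc = 83/100
  v_R = (−(47/100) + 83/100) / (2·(1/10)) = 9/5 m/s
check:
braking lasts T_s = (9/5)/5 = 0.3600 s
reaction-phase robot travel = 1.8000·0.1500 = 0.2700 m
robot covers 1.8000·0.3600 − ½·5.0000·0.3600² = 0.3240 m while stopping
human closes 1.6000·0.5100 = 0.8160 m
margins: 0.0600+0.0100+0.0250 = 0.0950 m
sum ≈ 0.2700+0.3240+0.8160+0.0950 ≈ 1.5050 m = S ✓

v_R_max = 9/5 m/s = 1.8000 m/s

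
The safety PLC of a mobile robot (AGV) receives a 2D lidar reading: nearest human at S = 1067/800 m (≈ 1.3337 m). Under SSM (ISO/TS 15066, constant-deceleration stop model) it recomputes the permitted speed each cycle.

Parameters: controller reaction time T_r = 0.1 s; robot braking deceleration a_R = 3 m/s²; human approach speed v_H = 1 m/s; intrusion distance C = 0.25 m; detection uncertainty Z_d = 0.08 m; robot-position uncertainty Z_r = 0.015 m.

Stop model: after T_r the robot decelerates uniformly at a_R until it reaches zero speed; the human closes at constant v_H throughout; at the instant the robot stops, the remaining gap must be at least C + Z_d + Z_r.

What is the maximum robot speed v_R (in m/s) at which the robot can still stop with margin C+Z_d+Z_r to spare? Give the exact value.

v_R_max = 27/20 m/s = 1.3500 m/s

quadratic (1/6)·v² + (13/30)·v + (-711/800) = 0
  disc = (13/30)² − 4·(1/6)·(-711/800) = 2809/3600 ; √disc = 53/60
  v_R = (−(13/30) + 53/60) / (2·(1/6)) = 27/20 m/s
check:
braking lasts T_s = (27/20)/3 = 0.4500 s
robot in T_r: 1.3500·0.1000 = 0.1350 m
braking distance = 1.3500²/(2·3.0000) = 0.3038 m
human over T_r+T_s: 1.0000·(0.1000+0.4500) = 0.5500 m
C+Z_d+Z_r = 0.2500+0.0800+0.0150 = 0.3450 m
sum ≈ 0.1350+0.3038+0.5500+0.3450 ≈ 1.3337 m = S ✓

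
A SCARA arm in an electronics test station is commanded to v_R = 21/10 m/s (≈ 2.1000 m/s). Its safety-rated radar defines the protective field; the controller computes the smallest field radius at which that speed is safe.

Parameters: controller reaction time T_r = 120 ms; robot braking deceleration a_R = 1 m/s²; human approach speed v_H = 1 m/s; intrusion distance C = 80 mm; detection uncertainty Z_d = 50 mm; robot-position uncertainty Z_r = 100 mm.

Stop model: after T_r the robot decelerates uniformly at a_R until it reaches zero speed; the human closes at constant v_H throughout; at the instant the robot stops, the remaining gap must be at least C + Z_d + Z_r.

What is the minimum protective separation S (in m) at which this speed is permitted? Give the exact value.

T_s = v_R/a_R = (21/10)/1 = 2.1000 s
reaction-phase robot travel = 2.1000·0.1200 = 0.2520 m
braking distance = 2.1000²/(2·1.0000) = 2.2050 m
human closes 1.0000·2.2200 = 2.2200 m
residual clearance needed = 0.0800+0.0500+0.1000 = 0.2300 m
S_min ≈ 0.2520+2.2050+2.2200+0.2300  ⇒  S_min = 4907/1000 m

S_min = 4907/1000 m = 4.9070 m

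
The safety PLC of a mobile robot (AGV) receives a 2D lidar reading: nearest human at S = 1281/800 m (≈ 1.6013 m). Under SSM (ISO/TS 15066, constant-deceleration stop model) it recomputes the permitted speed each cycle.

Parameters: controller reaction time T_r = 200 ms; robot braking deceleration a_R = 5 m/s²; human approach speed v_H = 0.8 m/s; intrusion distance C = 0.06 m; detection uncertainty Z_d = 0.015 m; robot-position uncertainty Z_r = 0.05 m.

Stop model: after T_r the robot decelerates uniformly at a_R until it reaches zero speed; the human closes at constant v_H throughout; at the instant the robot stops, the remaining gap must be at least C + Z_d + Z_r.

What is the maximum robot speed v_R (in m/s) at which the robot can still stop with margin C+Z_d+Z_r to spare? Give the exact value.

v_R_max = 9/4 m/s = 2.2500 m/s

quadratic (1/10)·v² + (9/25)·v + (-1053/800) = 0
  disc = (9/25)² − 4·(1/10)·(-1053/800) = 6561/10000 ; √disc = 81/100
  v_R = (−(9/25) + 81/100) / (2·(1/10)) = 9/4 m/s
check:
stop time T_s = (9/4)/5 = 0.4500 s
robot covers v_R·T_r = 2.2500·0.2000 = 0.4500 m before braking
robot covers 2.2500·0.4500 − ½·5.0000·0.4500² = 0.5062 m while stopping
human over T_r+T_s: 0.8000·(0.2000+0.4500) = 0.5200 m
margins: 0.0600+0.0150+0.0500 = 0.1250 m
sum ≈ 0.4500+0.5062+0.5200+0.1250 ≈ 1.6013 m = S ✓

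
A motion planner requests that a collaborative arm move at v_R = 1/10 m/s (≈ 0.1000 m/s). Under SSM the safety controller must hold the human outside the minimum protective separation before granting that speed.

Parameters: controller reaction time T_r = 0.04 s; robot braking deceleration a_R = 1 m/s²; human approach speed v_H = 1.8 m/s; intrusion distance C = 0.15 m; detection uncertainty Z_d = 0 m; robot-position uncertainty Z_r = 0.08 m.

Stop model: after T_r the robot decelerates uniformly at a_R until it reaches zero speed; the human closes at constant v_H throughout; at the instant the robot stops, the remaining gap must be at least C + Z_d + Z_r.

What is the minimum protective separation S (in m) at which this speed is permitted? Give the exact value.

braking lasts T_s = (1/10)/1 = 0.1000 s
robot covers v_R·T_r = 0.1000·0.0400 = 0.0040 m before braking
braking distance = 0.1000²/(2·1.0000) = 0.0050 m
human closes 1.8000·0.1400 = 0.2520 m
margins: 0.1500+0.0000+0.0800 = 0.2300 m
S_min ≈ 0.0040+0.0050+0.2520+0.2300  ⇒  S_min = 491/1000 m

S_min = 491/1000 m = 0.4910 m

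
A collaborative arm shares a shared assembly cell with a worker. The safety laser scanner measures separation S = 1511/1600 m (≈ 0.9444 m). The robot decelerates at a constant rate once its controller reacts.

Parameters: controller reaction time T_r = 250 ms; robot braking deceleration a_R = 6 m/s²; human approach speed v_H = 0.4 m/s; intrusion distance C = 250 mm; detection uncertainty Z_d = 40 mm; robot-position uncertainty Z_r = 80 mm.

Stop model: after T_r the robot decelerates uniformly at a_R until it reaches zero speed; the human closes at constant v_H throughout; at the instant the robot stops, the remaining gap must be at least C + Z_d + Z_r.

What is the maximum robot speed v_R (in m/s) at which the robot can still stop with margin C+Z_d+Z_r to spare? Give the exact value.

at the boundary: (1/12)·v² + (19/60)·v + (-759/1600) = 0
  disc = (19/60)² − 4·(1/12)·(-759/1600) = 3721/14400 ; √disc = 61/120
  v_R = (−(19/60) + 61/120) / (2·(1/12)) = 23/20 m/s
check:
stop time T_s = (23/20)/6 = 0.1917 s
reaction-phase robot travel = 1.1500·0.2500 = 0.2875 m
braking distance = 1.1500²/(2·6.0000) = 0.1102 m
human closes 0.4000·0.4417 = 0.1767 m
residual clearance needed = 0.2500+0.0400+0.0800 = 0.3700 m
sum ≈ 0.2875+0.1102+0.1767+0.3700 ≈ 0.9444 m = S ✓

v_R_max = 23/20 m/s = 1.1500 m/s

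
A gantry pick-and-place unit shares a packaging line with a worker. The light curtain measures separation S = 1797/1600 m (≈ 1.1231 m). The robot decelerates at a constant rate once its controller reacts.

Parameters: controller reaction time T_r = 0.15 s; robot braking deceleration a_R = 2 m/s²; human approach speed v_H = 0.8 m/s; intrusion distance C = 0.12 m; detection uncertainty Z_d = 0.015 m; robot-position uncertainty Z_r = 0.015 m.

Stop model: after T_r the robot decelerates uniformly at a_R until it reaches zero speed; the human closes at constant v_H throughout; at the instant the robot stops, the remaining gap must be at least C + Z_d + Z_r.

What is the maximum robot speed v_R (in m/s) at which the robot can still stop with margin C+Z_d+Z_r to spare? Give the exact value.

v_R_max = 21/20 m/s = 1.0500 m/s

quadratic (1/4)·v² + (11/20)·v + (-273/320) = 0
  disc = (11/20)² − 4·(1/4)·(-273/320) = 1849/1600 ; √disc = 43/40
  v_R = (−(11/20) + 43/40) / (2·(1/4)) = 21/20 m/s
check:
stop time T_s = (21/20)/2 = 0.5250 s
robot covers v_R·T_r = 1.0500·0.1500 = 0.1575 m before braking
robot under decel: 1.0500²/(2·2.0000) = 0.2756 m
human closes 0.8000·0.6750 = 0.5400 m
C+Z_d+Z_r = 0.1200+0.0150+0.0150 = 0.1500 m
sum ≈ 0.1575+0.2756+0.5400+0.1500 ≈ 1.1231 m = S ✓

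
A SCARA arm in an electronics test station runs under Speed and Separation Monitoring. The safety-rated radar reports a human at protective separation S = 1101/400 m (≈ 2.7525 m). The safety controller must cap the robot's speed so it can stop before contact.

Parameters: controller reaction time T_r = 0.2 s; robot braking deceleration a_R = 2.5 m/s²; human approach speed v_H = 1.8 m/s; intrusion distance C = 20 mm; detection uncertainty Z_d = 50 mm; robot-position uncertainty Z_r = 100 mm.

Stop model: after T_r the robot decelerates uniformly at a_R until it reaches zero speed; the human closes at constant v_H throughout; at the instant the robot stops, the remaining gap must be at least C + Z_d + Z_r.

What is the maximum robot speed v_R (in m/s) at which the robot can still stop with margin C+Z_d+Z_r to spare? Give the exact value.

v_R_max = 7/4 m/s = 1.7500 m/s

collect terms ⇒ (1/5)·v_R² + (23/25)·v_R + (-889/400) = 0
  disc = (23/25)² − 4·(1/5)·(-889/400) = 6561/2500 ; √disc = 81/50
  v_R = (−(23/25) + 81/50) / (2·(1/5)) = 7/4 m/s
check:
braking lasts T_s = (7/4)/(5/2) = 0.7000 s
robot covers v_R·T_r = 1.7500·0.2000 = 0.3500 m before braking
braking distance = 1.7500²/(2·2.5000) = 0.6125 m
human closes 1.8000·0.9000 = 1.6200 m
C+Z_d+Z_r = 0.0200+0.0500+0.1000 = 0.1700 m
sum ≈ 0.3500+0.6125+1.6200+0.1700 ≈ 2.7525 m = S ✓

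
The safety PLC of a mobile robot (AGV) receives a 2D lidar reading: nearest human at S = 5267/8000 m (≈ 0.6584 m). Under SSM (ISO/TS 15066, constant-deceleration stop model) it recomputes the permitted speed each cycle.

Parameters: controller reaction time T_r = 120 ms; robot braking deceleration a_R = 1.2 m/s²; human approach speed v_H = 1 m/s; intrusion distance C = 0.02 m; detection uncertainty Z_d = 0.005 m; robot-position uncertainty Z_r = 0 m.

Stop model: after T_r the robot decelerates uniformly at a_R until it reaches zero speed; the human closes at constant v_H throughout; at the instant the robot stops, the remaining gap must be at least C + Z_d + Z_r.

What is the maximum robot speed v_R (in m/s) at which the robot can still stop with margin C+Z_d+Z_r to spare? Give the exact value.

v_R_max = 9/20 m/s = 0.4500 m/s

at the boundary: (5/12)·v² + (143/150)·v + (-4107/8000) = 0
  disc = (143/150)² − 4·(5/12)·(-4107/8000) = 635209/360000 ; √disc = 797/600
  v_R = (−(143/150) + 797/600) / (2·(5/12)) = 9/20 m/s
check:
braking lasts T_s = (9/20)/(6/5) = 0.3750 s
reaction-phase robot travel = 0.4500·0.1200 = 0.0540 m
robot under decel: 0.4500²/(2·1.2000) = 0.0844 m
human over T_r+T_s: 1.0000·(0.1200+0.3750) = 0.4950 m
residual clearance needed = 0.0200+0.0050+0.0000 = 0.0250 m
sum ≈ 0.0540+0.0844+0.4950+0.0250 ≈ 0.6584 m = S ✓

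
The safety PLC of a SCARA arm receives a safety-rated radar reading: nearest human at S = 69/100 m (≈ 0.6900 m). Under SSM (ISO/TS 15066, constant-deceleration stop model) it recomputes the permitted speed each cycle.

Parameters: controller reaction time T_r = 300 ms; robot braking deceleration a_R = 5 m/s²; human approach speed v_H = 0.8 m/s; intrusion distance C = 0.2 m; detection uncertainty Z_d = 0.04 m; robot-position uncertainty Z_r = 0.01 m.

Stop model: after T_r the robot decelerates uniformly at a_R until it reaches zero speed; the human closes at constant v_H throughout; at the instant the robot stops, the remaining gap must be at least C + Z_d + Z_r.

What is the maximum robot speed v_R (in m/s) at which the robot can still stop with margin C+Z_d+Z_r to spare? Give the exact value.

v_R_max = 2/5 m/s = 0.4000 m/s

collect terms ⇒ (1/10)·v_R² + (23/50)·v_R + (-1/5) = 0
  disc = (23/50)² − 4·(1/10)·(-1/5) = 729/2500 ; √disc = 27/50
  v_R = (−(23/50) + 27/50) / (2·(1/10)) = 2/5 m/s
check:
stop time T_s = (2/5)/5 = 0.0800 s
robot in T_r: 0.4000·0.3000 = 0.1200 m
robot covers 0.4000·0.0800 − ½·5.0000·0.0800² = 0.0160 m while stopping
human over T_r+T_s: 0.8000·(0.3000+0.0800) = 0.3040 m
residual clearance needed = 0.2000+0.0400+0.0100 = 0.2500 m
sum ≈ 0.1200+0.0160+0.3040+0.2500 ≈ 0.6900 m = S ✓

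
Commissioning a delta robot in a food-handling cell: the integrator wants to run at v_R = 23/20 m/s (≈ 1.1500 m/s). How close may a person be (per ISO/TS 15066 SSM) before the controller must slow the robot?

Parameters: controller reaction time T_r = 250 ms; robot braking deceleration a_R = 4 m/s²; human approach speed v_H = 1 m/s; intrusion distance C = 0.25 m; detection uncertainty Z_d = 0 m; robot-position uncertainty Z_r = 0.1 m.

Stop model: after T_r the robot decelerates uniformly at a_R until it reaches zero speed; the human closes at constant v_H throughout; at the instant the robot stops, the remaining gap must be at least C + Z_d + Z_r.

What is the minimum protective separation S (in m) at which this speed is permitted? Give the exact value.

stop time T_s = (23/20)/4 = 0.2875 s
robot covers v_R·T_r = 1.1500·0.2500 = 0.2875 m before braking
braking distance = 1.1500²/(2·4.0000) = 0.1653 m
human closes 1.0000·0.5375 = 0.5375 m
margins: 0.2500+0.0000+0.1000 = 0.3500 m
S_min ≈ 0.2875+0.1653+0.5375+0.3500  ⇒  S_min = 4289/3200 m

S_min = 4289/3200 m = 1.3403 m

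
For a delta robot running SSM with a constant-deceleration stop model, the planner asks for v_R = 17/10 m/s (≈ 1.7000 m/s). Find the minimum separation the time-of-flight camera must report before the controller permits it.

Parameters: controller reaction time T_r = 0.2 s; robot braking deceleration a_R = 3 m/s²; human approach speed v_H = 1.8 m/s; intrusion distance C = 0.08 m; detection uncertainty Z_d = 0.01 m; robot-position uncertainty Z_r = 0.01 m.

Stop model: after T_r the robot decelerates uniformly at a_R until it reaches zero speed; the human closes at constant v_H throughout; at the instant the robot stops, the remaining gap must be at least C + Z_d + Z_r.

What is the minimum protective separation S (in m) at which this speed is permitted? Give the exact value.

S_min = 1381/600 m = 2.3017 m

braking lasts T_s = (17/10)/3 = 0.5667 s
robot in T_r: 1.7000·0.2000 = 0.3400 m
robot under decel: 1.7000²/(2·3.0000) = 0.4817 m
person approaches 1.8000·(0.2000+0.5667) = 1.3800 m
margins: 0.0800+0.0100+0.0100 = 0.1000 m
S_min ≈ 0.3400+0.4817+1.3800+0.1000  ⇒  S_min = 1381/600 m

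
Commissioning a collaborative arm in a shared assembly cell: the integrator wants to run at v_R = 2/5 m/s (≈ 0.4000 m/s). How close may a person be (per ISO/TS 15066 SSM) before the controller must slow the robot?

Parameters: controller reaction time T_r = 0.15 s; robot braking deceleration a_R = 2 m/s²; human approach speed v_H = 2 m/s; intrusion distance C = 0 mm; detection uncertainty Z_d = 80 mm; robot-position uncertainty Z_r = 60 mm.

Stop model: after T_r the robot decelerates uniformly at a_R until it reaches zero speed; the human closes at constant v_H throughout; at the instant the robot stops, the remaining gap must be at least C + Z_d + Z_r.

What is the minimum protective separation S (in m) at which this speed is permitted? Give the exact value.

S_min = 47/50 m = 0.9400 m

stop time T_s = (2/5)/2 = 0.2000 s
robot covers v_R·T_r = 0.4000·0.1500 = 0.0600 m before braking
robot covers 0.4000·0.2000 − ½·2.0000·0.2000² = 0.0400 m while stopping
person approaches 2.0000·(0.1500+0.2000) = 0.7000 m
residual clearance needed = 0.0000+0.0800+0.0600 = 0.1400 m
S_min ≈ 0.0600+0.0400+0.7000+0.1400  ⇒  S_min = 47/50 m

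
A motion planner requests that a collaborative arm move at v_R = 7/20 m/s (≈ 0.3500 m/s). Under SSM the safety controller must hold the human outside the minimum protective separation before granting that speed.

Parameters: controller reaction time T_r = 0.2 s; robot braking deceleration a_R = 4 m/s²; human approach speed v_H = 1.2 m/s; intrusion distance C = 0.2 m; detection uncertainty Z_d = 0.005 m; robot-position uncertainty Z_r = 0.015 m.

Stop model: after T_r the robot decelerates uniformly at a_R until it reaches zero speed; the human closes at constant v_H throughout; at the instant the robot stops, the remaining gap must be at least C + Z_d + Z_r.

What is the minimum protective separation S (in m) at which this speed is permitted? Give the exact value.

braking lasts T_s = (7/20)/4 = 0.0875 s
robot covers v_R·T_r = 0.3500·0.2000 = 0.0700 m before braking
robot under decel: 0.3500²/(2·4.0000) = 0.0153 m
human over T_r+T_s: 1.2000·(0.2000+0.0875) = 0.3450 m
margins: 0.2000+0.0050+0.0150 = 0.2200 m
S_min ≈ 0.0700+0.0153+0.3450+0.2200  ⇒  S_min = 2081/3200 m

S_min = 2081/3200 m = 0.6503 m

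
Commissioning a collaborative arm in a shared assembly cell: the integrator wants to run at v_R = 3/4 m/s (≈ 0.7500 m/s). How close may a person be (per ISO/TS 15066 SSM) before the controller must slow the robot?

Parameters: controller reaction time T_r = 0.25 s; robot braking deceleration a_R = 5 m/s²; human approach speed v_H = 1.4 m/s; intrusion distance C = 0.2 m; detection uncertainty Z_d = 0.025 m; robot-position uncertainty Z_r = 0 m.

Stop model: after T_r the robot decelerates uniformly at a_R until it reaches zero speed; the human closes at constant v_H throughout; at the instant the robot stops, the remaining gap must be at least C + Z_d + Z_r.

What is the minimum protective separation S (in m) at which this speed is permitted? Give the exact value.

S_min = 823/800 m = 1.0288 m

stop time T_s = (3/4)/5 = 0.1500 s
robot covers v_R·T_r = 0.7500·0.2500 = 0.1875 m before braking
robot under decel: 0.7500²/(2·5.0000) = 0.0563 m
person approaches 1.4000·(0.2500+0.1500) = 0.5600 m
margins: 0.2000+0.0250+0.0000 = 0.2250 m
S_min ≈ 0.1875+0.0563+0.5600+0.2250  ⇒  S_min = 823/800 m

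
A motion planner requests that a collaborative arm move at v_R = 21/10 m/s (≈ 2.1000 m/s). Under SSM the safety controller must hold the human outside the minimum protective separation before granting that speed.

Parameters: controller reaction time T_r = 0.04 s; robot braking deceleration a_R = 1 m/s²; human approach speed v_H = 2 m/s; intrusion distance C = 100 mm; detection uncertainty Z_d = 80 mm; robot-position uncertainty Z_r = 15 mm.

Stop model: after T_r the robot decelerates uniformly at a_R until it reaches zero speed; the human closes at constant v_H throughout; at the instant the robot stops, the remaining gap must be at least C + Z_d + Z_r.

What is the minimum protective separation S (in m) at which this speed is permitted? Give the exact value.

braking lasts T_s = (21/10)/1 = 2.1000 s
reaction-phase robot travel = 2.1000·0.0400 = 0.0840 m
braking distance = 2.1000²/(2·1.0000) = 2.2050 m
human closes 2.0000·2.1400 = 4.2800 m
residual clearance needed = 0.1000+0.0800+0.0150 = 0.1950 m
S_min ≈ 0.0840+2.2050+4.2800+0.1950  ⇒  S_min = 1691/250 m

S_min = 1691/250 m = 6.7640 m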